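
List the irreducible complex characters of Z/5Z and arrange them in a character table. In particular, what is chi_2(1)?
Character table of Z/5Z (irreps indexed chi_0,...,chi_4 with chi_k(m) = zeta_5^(k*m), zeta_5 = exp(2*pi*i/5)):
  irrep \ class  {0} (size 1)  {1} (size 1)    {2} (size 1)    {3} (size 1)    {4} (size 1)  
  chi_0          1             1               1               1               1             
  chi_1          1             exp(2*I*pi/5)   exp(4*I*pi/5)   exp(-4*I*pi/5)  exp(-2*I*pi/5)
  chi_2          1             exp(4*I*pi/5)   exp(-2*I*pi/5)  exp(2*I*pi/5)   exp(-4*I*pi/5)
  chi_3          1             exp(-4*I*pi/5)  exp(2*I*pi/5)   exp(-2*I*pi/5)  exp(4*I*pi/5) 
  chi_4          1             exp(-2*I*pi/5)  exp(-4*I*pi/5)  exp(4*I*pi/5)   exp(2*I*pi/5) 

Spot check: chi_2(1) = zeta_5^(2*1) = zeta_5^2 = exp(4*I*pi/5).

Explanation: Z/5Z is abelian, so all 5 irreducible complex representations are 1-dimensional. They are given by chi_k(m) = zeta_5^(k*m) for k = 0,...,4. Row orthogonality: sum_m chi_k(m) conj(chi_l(m)) = 5 * [k = l].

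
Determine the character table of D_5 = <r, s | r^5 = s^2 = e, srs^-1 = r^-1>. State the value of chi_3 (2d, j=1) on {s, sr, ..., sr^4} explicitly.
Conjugacy classes: {e} of size 1, {r^1, r^4} of size 2, {r^2, r^3} of size 2, {s, sr, ..., sr^4} of size 5.
Character table:
  irrep \ class              {e} (size 1)  {r^1, r^4} (size 2)  {r^2, r^3} (size 2)  {s, sr, ..., sr^4} (size 5)
  chi_1 (triv)               1             1                    1                    1                          
  chi_2 (sign: r->1, s->-1)  1             1                    1                    -1                         
  chi_3 (2d, j=1)            2             -1/2 + sqrt(5)/2     -sqrt(5)/2 - 1/2     0                          
  chi_4 (2d, j=2)            2             -sqrt(5)/2 - 1/2     -1/2 + sqrt(5)/2     0                          

Spot check: chi_3 (2d, j=1) on {s, sr, ..., sr^4} = 0.

Details: D_5 has order 2*5 = 10 with 4 conjugacy classes, hence 4 irreducibles. Sum of squared dims 1 + 1 + 4 + 4 = 10 = |G|. Linear characters come from the abelianisation; the 2-dimensional irreps have character r^k -> 2*cos(2*pi*j*k/5), reflections -> 0.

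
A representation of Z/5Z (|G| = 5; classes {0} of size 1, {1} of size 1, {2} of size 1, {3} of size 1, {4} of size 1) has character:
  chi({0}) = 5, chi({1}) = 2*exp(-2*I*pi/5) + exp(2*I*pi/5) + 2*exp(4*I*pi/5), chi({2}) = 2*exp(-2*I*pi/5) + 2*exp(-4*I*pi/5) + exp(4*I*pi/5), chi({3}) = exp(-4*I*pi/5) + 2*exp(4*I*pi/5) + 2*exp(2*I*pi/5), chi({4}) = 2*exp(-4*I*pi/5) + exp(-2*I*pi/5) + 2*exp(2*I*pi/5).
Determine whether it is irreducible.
Not irreducible (reducible): <chi, chi> = 9 > 1.

Derivation: <chi, chi> = (1/|G|) sum_C |C| * |chi(C)|^2 = (1/5)[1*|5|^2 + 1*|2*exp(-2*I*pi/5) + exp(2*I*pi/5) + 2*exp(4*I*pi/5)|^2 + 1*|2*exp(-2*I*pi/5) + 2*exp(-4*I*pi/5) + exp(4*I*pi/5)|^2 + 1*|exp(-4*I*pi/5) + 2*exp(4*I*pi/5) + 2*exp(2*I*pi/5)|^2 + 1*|2*exp(-4*I*pi/5) + exp(-2*I*pi/5) + 2*exp(2*I*pi/5)|^2]
  = (1/5)[(25) + (9 + 6*exp(-4*I*pi/5) + 2*exp(-2*I*pi/5) + 2*exp(2*I*pi/5) + 6*exp(4*I*pi/5)) + (9 + 6*exp(-2*I*pi/5) + 2*exp(-4*I*pi/5) + 2*exp(4*I*pi/5) + 6*exp(2*I*pi/5)) + (9 + 6*exp(-2*I*pi/5) + 2*exp(-4*I*pi/5) + 2*exp(4*I*pi/5) + 6*exp(2*I*pi/5)) + (9 + 6*exp(-4*I*pi/5) + 2*exp(-2*I*pi/5) + 2*exp(2*I*pi/5) + 6*exp(4*I*pi/5))] = 45/5 = 9.
(Exp terms are combined using exp(i*s)*conj(exp(i*t)) = exp(i*(s-t)), and sums of them are collapsed using the identity that for every m > 1 the m distinct m-th roots of unity sum to 0, e.g. 1 + exp(2*I*pi/3) + exp(-2*I*pi/3) = 0.)
A character is irreducible iff <chi, chi> = 1, so this representation is reducible.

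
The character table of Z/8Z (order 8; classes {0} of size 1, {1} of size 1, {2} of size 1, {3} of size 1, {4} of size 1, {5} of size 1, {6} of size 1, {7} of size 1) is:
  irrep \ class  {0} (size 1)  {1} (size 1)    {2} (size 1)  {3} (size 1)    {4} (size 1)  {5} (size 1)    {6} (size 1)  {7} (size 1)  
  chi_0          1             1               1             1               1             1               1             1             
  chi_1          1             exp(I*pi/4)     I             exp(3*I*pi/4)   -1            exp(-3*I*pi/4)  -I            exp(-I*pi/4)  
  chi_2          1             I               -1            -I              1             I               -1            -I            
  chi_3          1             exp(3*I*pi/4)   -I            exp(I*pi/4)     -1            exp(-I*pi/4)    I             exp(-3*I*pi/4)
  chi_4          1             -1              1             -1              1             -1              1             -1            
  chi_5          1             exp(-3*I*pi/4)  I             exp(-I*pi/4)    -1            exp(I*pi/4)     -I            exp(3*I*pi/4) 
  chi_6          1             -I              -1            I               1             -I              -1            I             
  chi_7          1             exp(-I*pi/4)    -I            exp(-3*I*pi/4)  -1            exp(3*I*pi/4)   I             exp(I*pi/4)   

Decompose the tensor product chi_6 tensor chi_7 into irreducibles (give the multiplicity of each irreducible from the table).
chi_6 tensor chi_7 = chi_5 (all other irreducibles have multiplicity 0).

Explanation: The character of a tensor product is the pointwise product (chi_6 * chi_7)(C) = chi_6(C) * chi_7(C):
  {0}: (1)*(1), {1}: (-I)*(exp(-I*pi/4)), {2}: (-1)*(-I), {3}: (I)*(exp(-3*I*pi/4)), {4}: (1)*(-1), {5}: (-I)*(exp(3*I*pi/4)), {6}: (-1)*(I), {7}: (I)*(exp(I*pi/4))
so (chi_6 * chi_7) takes values
  {0} -> 1, {1} -> -exp(I*pi/4), {2} -> I, {3} -> exp(-I*pi/4), {4} -> -1, {5} -> -exp(-3*I*pi/4), {6} -> -I, {7} -> exp(3*I*pi/4).
Now take the inner product of this character with each irreducible chi from the table, <chi_6*chi_7, chi> = (1/8) sum_C |C| (chi_6*chi_7)(C) conj(chi(C)):
  <chi_6*chi_7, chi_0> = (1/8)[1*(1)*conj(1) + 1*(-exp(I*pi/4))*conj(1) + 1*(I)*conj(1) + 1*(exp(-I*pi/4))*conj(1) + 1*(-1)*conj(1) + 1*(-exp(-3*I*pi/4))*conj(1) + 1*(-I)*conj(1) + 1*(exp(3*I*pi/4))*conj(1)]
      = (1/8)[(1) + (-exp(I*pi/4)) + (I) + (exp(-I*pi/4)) + (-1) + (-exp(-3*I*pi/4)) + (-I) + (exp(3*I*pi/4))] = 0/8 = 0
  <chi_6*chi_7, chi_1> = (1/8)[1*(1)*conj(1) + 1*(-exp(I*pi/4))*conj(exp(I*pi/4)) + 1*(I)*conj(I) + 1*(exp(-I*pi/4))*conj(exp(3*I*pi/4)) + 1*(-1)*conj(-1) + 1*(-exp(-3*I*pi/4))*conj(exp(-3*I*pi/4)) + 1*(-I)*conj(-I) + 1*(exp(3*I*pi/4))*conj(exp(-I*pi/4))]
      = (1/8)[(1) + (-1) + (1) + (-1) + (1) + (-1) + (1) + (-1)] = 0/8 = 0
  <chi_6*chi_7, chi_2> = (1/8)[1*(1)*conj(1) + 1*(-exp(I*pi/4))*conj(I) + 1*(I)*conj(-1) + 1*(exp(-I*pi/4))*conj(-I) + 1*(-1)*conj(1) + 1*(-exp(-3*I*pi/4))*conj(I) + 1*(-I)*conj(-1) + 1*(exp(3*I*pi/4))*conj(-I)]
      = (1/8)[(1) + (exp(3*I*pi/4)) + (-I) + (exp(I*pi/4)) + (-1) + (exp(-I*pi/4)) + (I) + (exp(-3*I*pi/4))] = 0/8 = 0
  <chi_6*chi_7, chi_3> = (1/8)[1*(1)*conj(1) + 1*(-exp(I*pi/4))*conj(exp(3*I*pi/4)) + 1*(I)*conj(-I) + 1*(exp(-I*pi/4))*conj(exp(I*pi/4)) + 1*(-1)*conj(-1) + 1*(-exp(-3*I*pi/4))*conj(exp(-I*pi/4)) + 1*(-I)*conj(I) + 1*(exp(3*I*pi/4))*conj(exp(-3*I*pi/4))]
      = (1/8)[(1) + (I) + (-1) + (-I) + (1) + (I) + (-1) + (-I)] = 0/8 = 0
  <chi_6*chi_7, chi_4> = (1/8)[1*(1)*conj(1) + 1*(-exp(I*pi/4))*conj(-1) + 1*(I)*conj(1) + 1*(exp(-I*pi/4))*conj(-1) + 1*(-1)*conj(1) + 1*(-exp(-3*I*pi/4))*conj(-1) + 1*(-I)*conj(1) + 1*(exp(3*I*pi/4))*conj(-1)]
      = (1/8)[(1) + (exp(I*pi/4)) + (I) + (-exp(-I*pi/4)) + (-1) + (exp(-3*I*pi/4)) + (-I) + (-exp(3*I*pi/4))] = 0/8 = 0
  <chi_6*chi_7, chi_5> = (1/8)[1*(1)*conj(1) + 1*(-exp(I*pi/4))*conj(exp(-3*I*pi/4)) + 1*(I)*conj(I) + 1*(exp(-I*pi/4))*conj(exp(-I*pi/4)) + 1*(-1)*conj(-1) + 1*(-exp(-3*I*pi/4))*conj(exp(I*pi/4)) + 1*(-I)*conj(-I) + 1*(exp(3*I*pi/4))*conj(exp(3*I*pi/4))]
      = (1/8)[(1) + (1) + (1) + (1) + (1) + (1) + (1) + (1)] = 8/8 = 1
  <chi_6*chi_7, chi_6> = (1/8)[1*(1)*conj(1) + 1*(-exp(I*pi/4))*conj(-I) + 1*(I)*conj(-1) + 1*(exp(-I*pi/4))*conj(I) + 1*(-1)*conj(1) + 1*(-exp(-3*I*pi/4))*conj(-I) + 1*(-I)*conj(-1) + 1*(exp(3*I*pi/4))*conj(I)]
      = (1/8)[(1) + (-exp(3*I*pi/4)) + (-I) + (-exp(I*pi/4)) + (-1) + (-exp(-I*pi/4)) + (I) + (-exp(-3*I*pi/4))] = 0/8 = 0
  <chi_6*chi_7, chi_7> = (1/8)[1*(1)*conj(1) + 1*(-exp(I*pi/4))*conj(exp(-I*pi/4)) + 1*(I)*conj(-I) + 1*(exp(-I*pi/4))*conj(exp(-3*I*pi/4)) + 1*(-1)*conj(-1) + 1*(-exp(-3*I*pi/4))*conj(exp(3*I*pi/4)) + 1*(-I)*conj(I) + 1*(exp(3*I*pi/4))*conj(exp(I*pi/4))]
      = (1/8)[(1) + (-I) + (-1) + (I) + (1) + (-I) + (-1) + (I)] = 0/8 = 0
(Exp terms are combined using exp(i*s)*conj(exp(i*t)) = exp(i*(s-t)), and sums of them are collapsed using the identity that for every m > 1 the m distinct m-th roots of unity sum to 0, e.g. 1 + exp(2*I*pi/3) + exp(-2*I*pi/3) = 0.)
Hence the multiplicities are chi_5: 1. Dimension check: dim(chi_6)*dim(chi_7) = 1*1 = 1 and sum (mult * dim) = 1*1 = 1.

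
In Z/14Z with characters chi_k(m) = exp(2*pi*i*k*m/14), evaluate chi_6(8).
chi_6(8) = zeta_14^48 = exp(6*I*pi/7)

Solution. chi_6(8) = zeta_14^(6*8) = zeta_14^48. Since zeta_14^14 = 1, this equals zeta_14^6 = exp(2*pi*i*6/14) = exp(6*I*pi/7).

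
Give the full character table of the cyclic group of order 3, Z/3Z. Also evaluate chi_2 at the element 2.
Character table of Z/3Z (irreps indexed chi_0,...,chi_2 with chi_k(m) = zeta_3^(k*m), zeta_3 = exp(2*pi*i/3)):
  irrep \ class  {0} (size 1)  {1} (size 1)    {2} (size 1)  
  chi_0          1             1               1             
  chi_1          1             exp(2*I*pi/3)   exp(-2*I*pi/3)
  chi_2          1             exp(-2*I*pi/3)  exp(2*I*pi/3) 

Spot check: chi_2(2) = zeta_3^(2*2) = zeta_3^4 = exp(2*I*pi/3).

Explanation: Z/3Z is abelian, so all 3 irreducible complex representations are 1-dimensional. They are given by chi_k(m) = zeta_3^(k*m) for k = 0,...,2. Row orthogonality: sum_m chi_k(m) conj(chi_l(m)) = 3 * [k = l].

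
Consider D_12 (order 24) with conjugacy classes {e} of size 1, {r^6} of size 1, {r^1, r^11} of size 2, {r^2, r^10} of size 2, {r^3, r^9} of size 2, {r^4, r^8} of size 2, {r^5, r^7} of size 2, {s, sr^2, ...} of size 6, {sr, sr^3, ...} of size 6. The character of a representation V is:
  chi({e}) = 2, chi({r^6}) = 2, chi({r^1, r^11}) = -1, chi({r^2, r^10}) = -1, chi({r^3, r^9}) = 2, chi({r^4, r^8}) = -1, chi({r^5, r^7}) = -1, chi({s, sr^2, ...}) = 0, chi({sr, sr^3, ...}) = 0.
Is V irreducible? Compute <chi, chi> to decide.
Irreducible: <chi, chi> = 1.

Solution. <chi, chi> = (1/|G|) sum_C |C| * |chi(C)|^2 = (1/24)[1*|2|^2 + 1*|2|^2 + 2*|-1|^2 + 2*|-1|^2 + 2*|2|^2 + 2*|-1|^2 + 2*|-1|^2 + 6*|0|^2 + 6*|0|^2]
  = (1/24)[(4) + (4) + (2) + (2) + (8) + (2) + (2) + (0) + (0)] = 24/24 = 1.
A character is irreducible iff <chi, chi> = 1, so this representation is irreducible.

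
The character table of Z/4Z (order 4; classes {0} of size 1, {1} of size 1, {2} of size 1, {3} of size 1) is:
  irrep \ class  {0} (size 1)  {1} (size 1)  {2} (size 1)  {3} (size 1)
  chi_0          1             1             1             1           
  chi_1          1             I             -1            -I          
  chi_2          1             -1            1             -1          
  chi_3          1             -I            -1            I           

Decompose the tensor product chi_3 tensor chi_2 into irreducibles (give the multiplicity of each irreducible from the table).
chi_3 tensor chi_2 = chi_1 (all other irreducibles have multiplicity 0).

Justification: The character of a tensor product is the pointwise product (chi_3 * chi_2)(C) = chi_3(C) * chi_2(C):
  {0}: (1)*(1), {1}: (-I)*(-1), {2}: (-1)*(1), {3}: (I)*(-1)
so (chi_3 * chi_2) takes values
  {0} -> 1, {1} -> I, {2} -> -1, {3} -> -I.
Now take the inner product of this character with each irreducible chi from the table, <chi_3*chi_2, chi> = (1/4) sum_C |C| (chi_3*chi_2)(C) conj(chi(C)):
  <chi_3*chi_2, chi_0> = (1/4)[1*(1)*conj(1) + 1*(I)*conj(1) + 1*(-1)*conj(1) + 1*(-I)*conj(1)]
      = (1/4)[(1) + (I) + (-1) + (-I)] = 0/4 = 0
  <chi_3*chi_2, chi_1> = (1/4)[1*(1)*conj(1) + 1*(I)*conj(I) + 1*(-1)*conj(-1) + 1*(-I)*conj(-I)]
      = (1/4)[(1) + (1) + (1) + (1)] = 4/4 = 1
  <chi_3*chi_2, chi_2> = (1/4)[1*(1)*conj(1) + 1*(I)*conj(-1) + 1*(-1)*conj(1) + 1*(-I)*conj(-1)]
      = (1/4)[(1) + (-I) + (-1) + (I)] = 0/4 = 0
  <chi_3*chi_2, chi_3> = (1/4)[1*(1)*conj(1) + 1*(I)*conj(-I) + 1*(-1)*conj(-1) + 1*(-I)*conj(I)]
      = (1/4)[(1) + (-1) + (1) + (-1)] = 0/4 = 0
(Exp terms are combined using exp(i*s)*conj(exp(i*t)) = exp(i*(s-t)), and sums of them are collapsed using the identity that for every m > 1 the m distinct m-th roots of unity sum to 0, e.g. 1 + exp(2*I*pi/3) + exp(-2*I*pi/3) = 0.)
Hence the multiplicities are chi_1: 1. Dimension check: dim(chi_3)*dim(chi_2) = 1*1 = 1 and sum (mult * dim) = 1*1 = 1.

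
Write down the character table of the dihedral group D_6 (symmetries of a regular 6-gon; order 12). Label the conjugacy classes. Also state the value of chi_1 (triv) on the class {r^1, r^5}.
Conjugacy classes: {e} of size 1, {r^3} of size 1, {r^1, r^5} of size 2, {r^2, r^4} of size 2, {s, sr^2, ...} of size 3, {sr, sr^3, ...} of size 3.
Character table:
  irrep \ class              {e} (size 1)  {r^3} (size 1)  {r^1, r^5} (size 2)  {r^2, r^4} (size 2)  {s, sr^2, ...} (size 3)  {sr, sr^3, ...} (size 3)
  chi_1 (triv)               1             1               1                    1                    1                        1                       
  chi_2 (sign: r->1, s->-1)  1             1               1                    1                    -1                       -1                      
  chi_3 (r->-1, s->1)        1             -1              -1                   1                    1                        -1                      
  chi_4 (r->-1, s->-1)       1             -1              -1                   1                    -1                       1                       
  chi_5 (2d, j=1)            2             -2              1                    -1                   0                        0                       
  chi_6 (2d, j=2)            2             2               -1                   -1                   0                        0                       

Spot check: chi_1 (triv) on {r^1, r^5} = 1.

Derivation: D_6 has order 2*6 = 12 with 6 conjugacy classes, hence 6 irreducibles. Sum of squared dims 1 + 1 + 1 + 1 + 4 + 4 = 12 = |G|. Linear characters come from the abelianisation; the 2-dimensional irreps have character r^k -> 2*cos(2*pi*j*k/6), reflections -> 0.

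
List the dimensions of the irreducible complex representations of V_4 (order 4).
Dimensions: 1, 1, 1, 1

Reasoning: There are 4 irreducibles (= number of conjugacy classes). Their dimensions d_i satisfy sum d_i^2 = |G| = 4: 1 + 1 + 1 + 1 = 4.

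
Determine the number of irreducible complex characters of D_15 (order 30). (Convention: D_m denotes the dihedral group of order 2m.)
9

Reasoning: The number of irreducible complex representations of a finite group equals its number of conjugacy classes. D_15 has 9 conjugacy classes ((n+3)/2 for n odd), so D_15 (order 30) has exactly 9 irreducible complex representations.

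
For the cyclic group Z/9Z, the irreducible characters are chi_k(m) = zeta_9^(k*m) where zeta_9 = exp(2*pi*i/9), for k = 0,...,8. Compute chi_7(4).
chi_7(4) = zeta_9^28 = exp(2*I*pi/9)

Explanation: chi_7(4) = zeta_9^(7*4) = zeta_9^28. Since zeta_9^9 = 1, this equals zeta_9^1 = exp(2*pi*i*1/9) = exp(2*I*pi/9).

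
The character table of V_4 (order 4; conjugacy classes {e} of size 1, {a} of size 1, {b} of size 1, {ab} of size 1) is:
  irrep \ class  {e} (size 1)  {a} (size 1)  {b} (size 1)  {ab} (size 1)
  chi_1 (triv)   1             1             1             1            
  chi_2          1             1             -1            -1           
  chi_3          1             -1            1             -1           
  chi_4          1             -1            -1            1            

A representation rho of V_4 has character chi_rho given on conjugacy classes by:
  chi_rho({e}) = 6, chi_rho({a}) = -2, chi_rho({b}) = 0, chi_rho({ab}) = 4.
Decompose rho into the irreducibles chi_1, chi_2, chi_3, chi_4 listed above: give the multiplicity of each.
Multiplicities: chi_1: 2, chi_2: 0, chi_3: 1, chi_4: 3.

Justification: Use <chi_rho, chi> = (1/|G|) sum_C |C| * chi_rho(C) * conj(chi(C)) with |G| = 4 for each irreducible chi in the table:
  <chi_rho, chi_1> = (1/4)[1*(6)*conj(1) + 1*(-2)*conj(1) + 1*(0)*conj(1) + 1*(4)*conj(1)]
      = (1/4)[(6) + (-2) + (0) + (4)] = 8/4 = 2
  <chi_rho, chi_2> = (1/4)[1*(6)*conj(1) + 1*(-2)*conj(1) + 1*(0)*conj(-1) + 1*(4)*conj(-1)]
      = (1/4)[(6) + (-2) + (0) + (-4)] = 0/4 = 0
  <chi_rho, chi_3> = (1/4)[1*(6)*conj(1) + 1*(-2)*conj(-1) + 1*(0)*conj(1) + 1*(4)*conj(-1)]
      = (1/4)[(6) + (2) + (0) + (-4)] = 4/4 = 1
  <chi_rho, chi_4> = (1/4)[1*(6)*conj(1) + 1*(-2)*conj(-1) + 1*(0)*conj(-1) + 1*(4)*conj(1)]
      = (1/4)[(6) + (2) + (0) + (4)] = 12/4 = 3
Dimension check: dim(rho) = sum (mult * dim) = 2*1 + 0*1 + 1*1 + 3*1 = 6 = chi_rho(e) = 6.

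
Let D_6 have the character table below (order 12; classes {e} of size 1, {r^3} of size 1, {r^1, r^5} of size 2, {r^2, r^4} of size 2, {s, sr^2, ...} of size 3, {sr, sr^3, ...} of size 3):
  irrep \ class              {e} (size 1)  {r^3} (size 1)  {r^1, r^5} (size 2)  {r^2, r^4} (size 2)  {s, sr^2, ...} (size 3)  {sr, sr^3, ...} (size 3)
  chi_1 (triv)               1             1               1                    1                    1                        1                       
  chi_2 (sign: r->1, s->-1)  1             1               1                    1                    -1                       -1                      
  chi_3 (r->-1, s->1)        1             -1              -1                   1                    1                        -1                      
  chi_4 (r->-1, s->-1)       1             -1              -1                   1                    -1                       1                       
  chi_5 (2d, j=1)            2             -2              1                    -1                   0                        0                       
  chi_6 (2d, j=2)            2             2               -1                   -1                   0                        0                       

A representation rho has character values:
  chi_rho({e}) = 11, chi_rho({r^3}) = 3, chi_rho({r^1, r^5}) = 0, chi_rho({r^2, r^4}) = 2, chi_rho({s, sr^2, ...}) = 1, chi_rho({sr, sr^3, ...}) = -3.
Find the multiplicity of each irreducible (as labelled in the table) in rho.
Multiplicities: chi_1: 1, chi_2: 2, chi_3: 2, chi_4: 0, chi_5: 1, chi_6: 2.

Working: Use <chi_rho, chi> = (1/|G|) sum_C |C| * chi_rho(C) * conj(chi(C)) with |G| = 12 for each irreducible chi in the table:
  <chi_rho, chi_1> = (1/12)[1*(11)*conj(1) + 1*(3)*conj(1) + 2*(0)*conj(1) + 2*(2)*conj(1) + 3*(1)*conj(1) + 3*(-3)*conj(1)]
      = (1/12)[(11) + (3) + (0) + (4) + (3) + (-9)] = 12/12 = 1
  <chi_rho, chi_2> = (1/12)[1*(11)*conj(1) + 1*(3)*conj(1) + 2*(0)*conj(1) + 2*(2)*conj(1) + 3*(1)*conj(-1) + 3*(-3)*conj(-1)]
      = (1/12)[(11) + (3) + (0) + (4) + (-3) + (9)] = 24/12 = 2
  <chi_rho, chi_3> = (1/12)[1*(11)*conj(1) + 1*(3)*conj(-1) + 2*(0)*conj(-1) + 2*(2)*conj(1) + 3*(1)*conj(1) + 3*(-3)*conj(-1)]
      = (1/12)[(11) + (-3) + (0) + (4) + (3) + (9)] = 24/12 = 2
  <chi_rho, chi_4> = (1/12)[1*(11)*conj(1) + 1*(3)*conj(-1) + 2*(0)*conj(-1) + 2*(2)*conj(1) + 3*(1)*conj(-1) + 3*(-3)*conj(1)]
      = (1/12)[(11) + (-3) + (0) + (4) + (-3) + (-9)] = 0/12 = 0
  <chi_rho, chi_5> = (1/12)[1*(11)*conj(2) + 1*(3)*conj(-2) + 2*(0)*conj(1) + 2*(2)*conj(-1) + 3*(1)*conj(0) + 3*(-3)*conj(0)]
      = (1/12)[(22) + (-6) + (0) + (-4) + (0) + (0)] = 12/12 = 1
  <chi_rho, chi_6> = (1/12)[1*(11)*conj(2) + 1*(3)*conj(2) + 2*(0)*conj(-1) + 2*(2)*conj(-1) + 3*(1)*conj(0) + 3*(-3)*conj(0)]
      = (1/12)[(22) + (6) + (0) + (-4) + (0) + (0)] = 24/12 = 2
Dimension check: dim(rho) = sum (mult * dim) = 1*1 + 2*1 + 2*1 + 0*1 + 1*2 + 2*2 = 11 = chi_rho(e) = 11.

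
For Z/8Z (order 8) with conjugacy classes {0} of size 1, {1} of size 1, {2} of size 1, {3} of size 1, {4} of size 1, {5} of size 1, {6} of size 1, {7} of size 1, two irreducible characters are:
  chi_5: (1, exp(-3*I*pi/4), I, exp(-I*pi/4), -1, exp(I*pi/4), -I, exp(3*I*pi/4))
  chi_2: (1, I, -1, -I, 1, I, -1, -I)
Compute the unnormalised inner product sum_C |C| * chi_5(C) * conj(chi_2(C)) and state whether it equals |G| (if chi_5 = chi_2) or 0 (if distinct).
Sum = 0; so <chi_5, chi_2> = 0 (distinct irreducibles are orthogonal).

Solution. Compute term by term over conjugacy classes (|C| * chi_5(C) * conj(chi_2(C))):
  1*(1)*conj(1) + 1*(exp(-3*I*pi/4))*conj(I) + 1*(I)*conj(-1) + 1*(exp(-I*pi/4))*conj(-I) + 1*(-1)*conj(1) + 1*(exp(I*pi/4))*conj(I) + 1*(-I)*conj(-1) + 1*(exp(3*I*pi/4))*conj(-I)
  = (1) + (-exp(-I*pi/4)) + (-I) + (exp(I*pi/4)) + (-1) + (-exp(3*I*pi/4)) + (I) + (exp(-3*I*pi/4))
  = 0.
(Exp terms are combined using exp(i*s)*conj(exp(i*t)) = exp(i*(s-t)), and sums of them are collapsed using the identity that for every m > 1 the m distinct m-th roots of unity sum to 0, e.g. 1 + exp(2*I*pi/3) + exp(-2*I*pi/3) = 0.)
Dividing by |G| = 8 gives 0/8 = 0, matching the row-orthogonality relation <chi_5, chi_2> = [chi_5 = chi_2].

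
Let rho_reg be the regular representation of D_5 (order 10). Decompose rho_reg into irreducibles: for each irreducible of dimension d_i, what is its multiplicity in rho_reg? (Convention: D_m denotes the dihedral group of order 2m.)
Each irreducible V_i of dimension d_i appears with multiplicity d_i, i.e. rho_reg = (direct sum over all irreducibles V_i) d_i V_i. The irreducible dimensions for D_5 are 1, 1, 2, 2: 2 irreducibles of dimension 1, each with multiplicity 1; 2 irreducibles of dimension 2, each with multiplicity 2. Total dimension 2*1*1 + 2*2*2 = 10 = |G|.

Solution. General theorem: in the regular representation of a finite group G, each irreducible appears with multiplicity equal to its dimension. Check: dim(rho_reg) = sum d_i^2 = 1 + 1 + 4 + 4 = 10 = |G|.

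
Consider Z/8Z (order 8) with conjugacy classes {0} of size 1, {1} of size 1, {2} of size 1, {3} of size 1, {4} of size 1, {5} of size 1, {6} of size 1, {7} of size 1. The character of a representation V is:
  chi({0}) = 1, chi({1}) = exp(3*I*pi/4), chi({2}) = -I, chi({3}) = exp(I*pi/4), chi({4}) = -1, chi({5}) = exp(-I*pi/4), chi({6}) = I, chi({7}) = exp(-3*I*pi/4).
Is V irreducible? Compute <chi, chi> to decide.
Irreducible: <chi, chi> = 1.

Why: <chi, chi> = (1/|G|) sum_C |C| * |chi(C)|^2 = (1/8)[1*|1|^2 + 1*|exp(3*I*pi/4)|^2 + 1*|-I|^2 + 1*|exp(I*pi/4)|^2 + 1*|-1|^2 + 1*|exp(-I*pi/4)|^2 + 1*|I|^2 + 1*|exp(-3*I*pi/4)|^2]
  = (1/8)[(1) + (1) + (1) + (1) + (1) + (1) + (1) + (1)] = 8/8 = 1.
(Exp terms are combined using exp(i*s)*conj(exp(i*t)) = exp(i*(s-t)), and sums of them are collapsed using the identity that for every m > 1 the m distinct m-th roots of unity sum to 0, e.g. 1 + exp(2*I*pi/3) + exp(-2*I*pi/3) = 0.)
A character is irreducible iff <chi, chi> = 1, so this representation is irreducible.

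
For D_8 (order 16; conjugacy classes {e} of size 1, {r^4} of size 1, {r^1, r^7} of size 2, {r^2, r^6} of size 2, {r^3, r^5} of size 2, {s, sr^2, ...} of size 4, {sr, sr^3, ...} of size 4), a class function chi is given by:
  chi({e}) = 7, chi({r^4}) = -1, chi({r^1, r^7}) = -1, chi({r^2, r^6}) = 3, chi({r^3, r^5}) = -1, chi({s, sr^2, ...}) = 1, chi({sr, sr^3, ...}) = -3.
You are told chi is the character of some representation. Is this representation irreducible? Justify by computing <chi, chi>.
Not irreducible (reducible): <chi, chi> = 7 > 1.

Reasoning: <chi, chi> = (1/|G|) sum_C |C| * |chi(C)|^2 = (1/16)[1*|7|^2 + 1*|-1|^2 + 2*|-1|^2 + 2*|3|^2 + 2*|-1|^2 + 4*|1|^2 + 4*|-3|^2]
  = (1/16)[(49) + (1) + (2) + (18) + (2) + (4) + (36)] = 112/16 = 7.
A character is irreducible iff <chi, chi> = 1, so this representation is reducible.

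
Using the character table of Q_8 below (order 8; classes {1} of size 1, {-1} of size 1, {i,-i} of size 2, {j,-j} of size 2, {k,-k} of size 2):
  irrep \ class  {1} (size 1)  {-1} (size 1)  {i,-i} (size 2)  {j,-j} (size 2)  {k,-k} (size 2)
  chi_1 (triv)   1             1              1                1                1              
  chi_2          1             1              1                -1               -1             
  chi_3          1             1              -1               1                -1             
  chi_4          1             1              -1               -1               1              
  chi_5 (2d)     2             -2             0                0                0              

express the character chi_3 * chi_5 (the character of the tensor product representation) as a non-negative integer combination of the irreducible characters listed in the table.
chi_3 tensor chi_5 = chi_5 (all other irreducibles have multiplicity 0).

Why: The character of a tensor product is the pointwise product (chi_3 * chi_5)(C) = chi_3(C) * chi_5(C):
  {1}: (1)*(2), {-1}: (1)*(-2), {i,-i}: (-1)*(0), {j,-j}: (1)*(0), {k,-k}: (-1)*(0)
so (chi_3 * chi_5) takes values
  {1} -> 2, {-1} -> -2, {i,-i} -> 0, {j,-j} -> 0, {k,-k} -> 0.
Now take the inner product of this character with each irreducible chi from the table, <chi_3*chi_5, chi> = (1/8) sum_C |C| (chi_3*chi_5)(C) conj(chi(C)):
  <chi_3*chi_5, chi_1> = (1/8)[1*(2)*conj(1) + 1*(-2)*conj(1) + 2*(0)*conj(1) + 2*(0)*conj(1) + 2*(0)*conj(1)]
      = (1/8)[(2) + (-2) + (0) + (0) + (0)] = 0/8 = 0
  <chi_3*chi_5, chi_2> = (1/8)[1*(2)*conj(1) + 1*(-2)*conj(1) + 2*(0)*conj(1) + 2*(0)*conj(-1) + 2*(0)*conj(-1)]
      = (1/8)[(2) + (-2) + (0) + (0) + (0)] = 0/8 = 0
  <chi_3*chi_5, chi_3> = (1/8)[1*(2)*conj(1) + 1*(-2)*conj(1) + 2*(0)*conj(-1) + 2*(0)*conj(1) + 2*(0)*conj(-1)]
      = (1/8)[(2) + (-2) + (0) + (0) + (0)] = 0/8 = 0
  <chi_3*chi_5, chi_4> = (1/8)[1*(2)*conj(1) + 1*(-2)*conj(1) + 2*(0)*conj(-1) + 2*(0)*conj(-1) + 2*(0)*conj(1)]
      = (1/8)[(2) + (-2) + (0) + (0) + (0)] = 0/8 = 0
  <chi_3*chi_5, chi_5> = (1/8)[1*(2)*conj(2) + 1*(-2)*conj(-2) + 2*(0)*conj(0) + 2*(0)*conj(0) + 2*(0)*conj(0)]
      = (1/8)[(4) + (4) + (0) + (0) + (0)] = 8/8 = 1
Hence the multiplicities are chi_5: 1. Dimension check: dim(chi_3)*dim(chi_5) = 1*2 = 2 and sum (mult * dim) = 1*2 = 2.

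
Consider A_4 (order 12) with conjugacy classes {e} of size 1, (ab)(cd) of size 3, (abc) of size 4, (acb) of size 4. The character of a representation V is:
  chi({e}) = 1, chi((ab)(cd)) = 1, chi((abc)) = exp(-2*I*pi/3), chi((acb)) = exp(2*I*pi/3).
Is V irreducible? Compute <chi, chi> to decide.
Irreducible: <chi, chi> = 1.

Solution. <chi, chi> = (1/|G|) sum_C |C| * |chi(C)|^2 = (1/12)[1*|1|^2 + 3*|1|^2 + 4*|exp(-2*I*pi/3)|^2 + 4*|exp(2*I*pi/3)|^2]
  = (1/12)[(1) + (3) + (4) + (4)] = 12/12 = 1.
(Exp terms are combined using exp(i*s)*conj(exp(i*t)) = exp(i*(s-t)), and sums of them are collapsed using the identity that for every m > 1 the m distinct m-th roots of unity sum to 0, e.g. 1 + exp(2*I*pi/3) + exp(-2*I*pi/3) = 0.)
A character is irreducible iff <chi, chi> = 1, so this representation is irreducible.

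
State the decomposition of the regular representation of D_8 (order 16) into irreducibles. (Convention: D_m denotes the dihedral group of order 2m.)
Each irreducible V_i of dimension d_i appears with multiplicity d_i, i.e. rho_reg = (direct sum over all irreducibles V_i) d_i V_i. The irreducible dimensions for D_8 are 1, 1, 1, 1, 2, 2, 2: 4 irreducibles of dimension 1, each with multiplicity 1; 3 irreducibles of dimension 2, each with multiplicity 2. Total dimension 4*1*1 + 3*2*2 = 16 = |G|.

Why: General theorem: in the regular representation of a finite group G, each irreducible appears with multiplicity equal to its dimension. Check: dim(rho_reg) = sum d_i^2 = 1 + 1 + 1 + 1 + 4 + 4 + 4 = 16 = |G|.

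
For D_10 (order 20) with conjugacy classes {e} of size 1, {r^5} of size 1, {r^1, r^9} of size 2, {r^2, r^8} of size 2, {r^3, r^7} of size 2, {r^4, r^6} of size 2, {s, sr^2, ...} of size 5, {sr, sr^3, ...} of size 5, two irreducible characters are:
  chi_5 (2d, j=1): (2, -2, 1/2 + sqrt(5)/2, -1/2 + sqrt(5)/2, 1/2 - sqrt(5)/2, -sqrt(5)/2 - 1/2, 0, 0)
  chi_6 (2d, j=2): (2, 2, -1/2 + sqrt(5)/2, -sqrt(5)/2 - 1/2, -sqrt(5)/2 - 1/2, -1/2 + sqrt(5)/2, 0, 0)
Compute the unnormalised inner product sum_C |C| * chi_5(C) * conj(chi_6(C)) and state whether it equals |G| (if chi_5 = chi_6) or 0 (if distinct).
Sum = 0; so <chi_5, chi_6> = 0 (distinct irreducibles are orthogonal).

Working: Compute term by term over conjugacy classes (|C| * chi_5(C) * conj(chi_6(C))):
  1*(2)*conj(2) + 1*(-2)*conj(2) + 2*(1/2 + sqrt(5)/2)*conj(-1/2 + sqrt(5)/2) + 2*(-1/2 + sqrt(5)/2)*conj(-sqrt(5)/2 - 1/2) + 2*(1/2 - sqrt(5)/2)*conj(-sqrt(5)/2 - 1/2) + 2*(-sqrt(5)/2 - 1/2)*conj(-1/2 + sqrt(5)/2) + 5*(0)*conj(0) + 5*(0)*conj(0)
  = (4) + (-4) + (2) + (-2) + (2) + (-2) + (0) + (0)
  = 0.
Dividing by |G| = 20 gives 0/20 = 0, matching the row-orthogonality relation <chi_5, chi_6> = [chi_5 = chi_6].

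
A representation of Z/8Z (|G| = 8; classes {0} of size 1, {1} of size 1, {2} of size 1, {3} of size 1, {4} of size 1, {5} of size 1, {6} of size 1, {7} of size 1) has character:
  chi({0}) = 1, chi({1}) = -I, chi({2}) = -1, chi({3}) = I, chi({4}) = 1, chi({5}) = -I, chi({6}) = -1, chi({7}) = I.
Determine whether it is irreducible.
Irreducible: <chi, chi> = 1.

Why: <chi, chi> = (1/|G|) sum_C |C| * |chi(C)|^2 = (1/8)[1*|1|^2 + 1*|-I|^2 + 1*|-1|^2 + 1*|I|^2 + 1*|1|^2 + 1*|-I|^2 + 1*|-1|^2 + 1*|I|^2]
  = (1/8)[(1) + (1) + (1) + (1) + (1) + (1) + (1) + (1)] = 8/8 = 1.
(Exp terms are combined using exp(i*s)*conj(exp(i*t)) = exp(i*(s-t)), and sums of them are collapsed using the identity that for every m > 1 the m distinct m-th roots of unity sum to 0, e.g. 1 + exp(2*I*pi/3) + exp(-2*I*pi/3) = 0.)
A character is irreducible iff <chi, chi> = 1, so this representation is irreducible.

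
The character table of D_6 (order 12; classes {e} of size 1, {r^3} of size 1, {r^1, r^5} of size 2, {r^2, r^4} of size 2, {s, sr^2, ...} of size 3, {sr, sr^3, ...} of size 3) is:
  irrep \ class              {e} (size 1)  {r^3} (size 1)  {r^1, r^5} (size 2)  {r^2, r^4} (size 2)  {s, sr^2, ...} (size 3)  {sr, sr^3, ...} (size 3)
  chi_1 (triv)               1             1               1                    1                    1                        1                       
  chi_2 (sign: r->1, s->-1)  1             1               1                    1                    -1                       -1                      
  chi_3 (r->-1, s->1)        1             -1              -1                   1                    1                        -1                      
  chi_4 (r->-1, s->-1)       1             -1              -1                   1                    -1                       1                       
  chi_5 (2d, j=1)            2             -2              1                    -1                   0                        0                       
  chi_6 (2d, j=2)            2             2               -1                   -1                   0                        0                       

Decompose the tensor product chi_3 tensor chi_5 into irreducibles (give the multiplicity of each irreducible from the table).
chi_3 tensor chi_5 = chi_6 (all other irreducibles have multiplicity 0).

Details: The character of a tensor product is the pointwise product (chi_3 * chi_5)(C) = chi_3(C) * chi_5(C):
  {e}: (1)*(2), {r^3}: (-1)*(-2), {r^1, r^5}: (-1)*(1), {r^2, r^4}: (1)*(-1), {s, sr^2, ...}: (1)*(0), {sr, sr^3, ...}: (-1)*(0)
so (chi_3 * chi_5) takes values
  {e} -> 2, {r^3} -> 2, {r^1, r^5} -> -1, {r^2, r^4} -> -1, {s, sr^2, ...} -> 0, {sr, sr^3, ...} -> 0.
Now take the inner product of this character with each irreducible chi from the table, <chi_3*chi_5, chi> = (1/12) sum_C |C| (chi_3*chi_5)(C) conj(chi(C)):
  <chi_3*chi_5, chi_1> = (1/12)[1*(2)*conj(1) + 1*(2)*conj(1) + 2*(-1)*conj(1) + 2*(-1)*conj(1) + 3*(0)*conj(1) + 3*(0)*conj(1)]
      = (1/12)[(2) + (2) + (-2) + (-2) + (0) + (0)] = 0/12 = 0
  <chi_3*chi_5, chi_2> = (1/12)[1*(2)*conj(1) + 1*(2)*conj(1) + 2*(-1)*conj(1) + 2*(-1)*conj(1) + 3*(0)*conj(-1) + 3*(0)*conj(-1)]
      = (1/12)[(2) + (2) + (-2) + (-2) + (0) + (0)] = 0/12 = 0
  <chi_3*chi_5, chi_3> = (1/12)[1*(2)*conj(1) + 1*(2)*conj(-1) + 2*(-1)*conj(-1) + 2*(-1)*conj(1) + 3*(0)*conj(1) + 3*(0)*conj(-1)]
      = (1/12)[(2) + (-2) + (2) + (-2) + (0) + (0)] = 0/12 = 0
  <chi_3*chi_5, chi_4> = (1/12)[1*(2)*conj(1) + 1*(2)*conj(-1) + 2*(-1)*conj(-1) + 2*(-1)*conj(1) + 3*(0)*conj(-1) + 3*(0)*conj(1)]
      = (1/12)[(2) + (-2) + (2) + (-2) + (0) + (0)] = 0/12 = 0
  <chi_3*chi_5, chi_5> = (1/12)[1*(2)*conj(2) + 1*(2)*conj(-2) + 2*(-1)*conj(1) + 2*(-1)*conj(-1) + 3*(0)*conj(0) + 3*(0)*conj(0)]
      = (1/12)[(4) + (-4) + (-2) + (2) + (0) + (0)] = 0/12 = 0
  <chi_3*chi_5, chi_6> = (1/12)[1*(2)*conj(2) + 1*(2)*conj(2) + 2*(-1)*conj(-1) + 2*(-1)*conj(-1) + 3*(0)*conj(0) + 3*(0)*conj(0)]
      = (1/12)[(4) + (4) + (2) + (2) + (0) + (0)] = 12/12 = 1
Hence the multiplicities are chi_6: 1. Dimension check: dim(chi_3)*dim(chi_5) = 1*2 = 2 and sum (mult * dim) = 1*2 = 2.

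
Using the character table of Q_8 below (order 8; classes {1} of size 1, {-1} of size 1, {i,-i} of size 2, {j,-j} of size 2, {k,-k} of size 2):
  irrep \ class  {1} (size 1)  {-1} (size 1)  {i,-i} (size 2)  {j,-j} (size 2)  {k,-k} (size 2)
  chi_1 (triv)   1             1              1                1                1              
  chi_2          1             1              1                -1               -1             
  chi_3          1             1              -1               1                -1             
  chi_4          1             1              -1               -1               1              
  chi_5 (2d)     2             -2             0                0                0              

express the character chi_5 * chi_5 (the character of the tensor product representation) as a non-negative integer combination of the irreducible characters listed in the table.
chi_5 tensor chi_5 = chi_1 + chi_2 + chi_3 + chi_4 (all other irreducibles have multiplicity 0).

Justification: The character of a tensor product is the pointwise product (chi_5 * chi_5)(C) = chi_5(C) * chi_5(C):
  {1}: (2)*(2), {-1}: (-2)*(-2), {i,-i}: (0)*(0), {j,-j}: (0)*(0), {k,-k}: (0)*(0)
so (chi_5 * chi_5) takes values
  {1} -> 4, {-1} -> 4, {i,-i} -> 0, {j,-j} -> 0, {k,-k} -> 0.
Now take the inner product of this character with each irreducible chi from the table, <chi_5*chi_5, chi> = (1/8) sum_C |C| (chi_5*chi_5)(C) conj(chi(C)):
  <chi_5*chi_5, chi_1> = (1/8)[1*(4)*conj(1) + 1*(4)*conj(1) + 2*(0)*conj(1) + 2*(0)*conj(1) + 2*(0)*conj(1)]
      = (1/8)[(4) + (4) + (0) + (0) + (0)] = 8/8 = 1
  <chi_5*chi_5, chi_2> = (1/8)[1*(4)*conj(1) + 1*(4)*conj(1) + 2*(0)*conj(1) + 2*(0)*conj(-1) + 2*(0)*conj(-1)]
      = (1/8)[(4) + (4) + (0) + (0) + (0)] = 8/8 = 1
  <chi_5*chi_5, chi_3> = (1/8)[1*(4)*conj(1) + 1*(4)*conj(1) + 2*(0)*conj(-1) + 2*(0)*conj(1) + 2*(0)*conj(-1)]
      = (1/8)[(4) + (4) + (0) + (0) + (0)] = 8/8 = 1
  <chi_5*chi_5, chi_4> = (1/8)[1*(4)*conj(1) + 1*(4)*conj(1) + 2*(0)*conj(-1) + 2*(0)*conj(-1) + 2*(0)*conj(1)]
      = (1/8)[(4) + (4) + (0) + (0) + (0)] = 8/8 = 1
  <chi_5*chi_5, chi_5> = (1/8)[1*(4)*conj(2) + 1*(4)*conj(-2) + 2*(0)*conj(0) + 2*(0)*conj(0) + 2*(0)*conj(0)]
      = (1/8)[(8) + (-8) + (0) + (0) + (0)] = 0/8 = 0
Hence the multiplicities are chi_1: 1, chi_2: 1, chi_3: 1, chi_4: 1. Dimension check: dim(chi_5)*dim(chi_5) = 2*2 = 4 and sum (mult * dim) = 1*1 + 1*1 + 1*1 + 1*1 = 4.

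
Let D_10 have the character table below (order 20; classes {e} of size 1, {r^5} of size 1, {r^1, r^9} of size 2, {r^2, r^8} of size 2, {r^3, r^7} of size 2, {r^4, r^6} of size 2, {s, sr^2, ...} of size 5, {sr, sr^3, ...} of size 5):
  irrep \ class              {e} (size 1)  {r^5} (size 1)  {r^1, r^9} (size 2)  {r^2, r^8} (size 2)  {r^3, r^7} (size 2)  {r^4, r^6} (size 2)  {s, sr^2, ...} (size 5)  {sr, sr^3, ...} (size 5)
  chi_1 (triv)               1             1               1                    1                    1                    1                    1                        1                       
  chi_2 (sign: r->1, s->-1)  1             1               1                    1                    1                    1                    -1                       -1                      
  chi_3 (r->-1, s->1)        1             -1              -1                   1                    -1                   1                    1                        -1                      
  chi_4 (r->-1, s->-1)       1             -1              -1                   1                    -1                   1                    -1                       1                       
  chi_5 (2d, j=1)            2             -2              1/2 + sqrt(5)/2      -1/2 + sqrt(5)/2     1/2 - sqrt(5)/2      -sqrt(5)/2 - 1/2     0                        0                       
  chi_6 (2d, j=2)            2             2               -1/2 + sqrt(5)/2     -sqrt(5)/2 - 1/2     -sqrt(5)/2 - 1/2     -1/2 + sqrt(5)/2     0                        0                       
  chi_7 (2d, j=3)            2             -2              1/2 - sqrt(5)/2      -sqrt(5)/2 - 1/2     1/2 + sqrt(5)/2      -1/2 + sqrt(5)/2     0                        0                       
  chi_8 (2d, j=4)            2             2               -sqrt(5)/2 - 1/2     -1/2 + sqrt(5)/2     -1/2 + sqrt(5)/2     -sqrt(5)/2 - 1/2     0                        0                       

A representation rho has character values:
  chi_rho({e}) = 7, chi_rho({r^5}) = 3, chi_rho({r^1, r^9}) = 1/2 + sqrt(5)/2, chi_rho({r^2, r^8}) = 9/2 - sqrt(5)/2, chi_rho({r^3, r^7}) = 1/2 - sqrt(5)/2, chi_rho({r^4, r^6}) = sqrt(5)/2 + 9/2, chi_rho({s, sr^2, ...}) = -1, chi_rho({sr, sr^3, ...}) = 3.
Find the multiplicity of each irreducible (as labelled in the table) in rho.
Multiplicities: chi_1: 2, chi_2: 1, chi_3: 0, chi_4: 2, chi_5: 0, chi_6: 1, chi_7: 0, chi_8: 0.

Solution. Use <chi_rho, chi> = (1/|G|) sum_C |C| * chi_rho(C) * conj(chi(C)) with |G| = 20 for each irreducible chi in the table:
  <chi_rho, chi_1> = (1/20)[1*(7)*conj(1) + 1*(3)*conj(1) + 2*(1/2 + sqrt(5)/2)*conj(1) + 2*(9/2 - sqrt(5)/2)*conj(1) + 2*(1/2 - sqrt(5)/2)*conj(1) + 2*(sqrt(5)/2 + 9/2)*conj(1) + 5*(-1)*conj(1) + 5*(3)*conj(1)]
      = (1/20)[(7) + (3) + (1 + sqrt(5)) + (9 - sqrt(5)) + (1 - sqrt(5)) + (sqrt(5) + 9) + (-5) + (15)] = 40/20 = 2
  <chi_rho, chi_2> = (1/20)[1*(7)*conj(1) + 1*(3)*conj(1) + 2*(1/2 + sqrt(5)/2)*conj(1) + 2*(9/2 - sqrt(5)/2)*conj(1) + 2*(1/2 - sqrt(5)/2)*conj(1) + 2*(sqrt(5)/2 + 9/2)*conj(1) + 5*(-1)*conj(-1) + 5*(3)*conj(-1)]
      = (1/20)[(7) + (3) + (1 + sqrt(5)) + (9 - sqrt(5)) + (1 - sqrt(5)) + (sqrt(5) + 9) + (5) + (-15)] = 20/20 = 1
  <chi_rho, chi_3> = (1/20)[1*(7)*conj(1) + 1*(3)*conj(-1) + 2*(1/2 + sqrt(5)/2)*conj(-1) + 2*(9/2 - sqrt(5)/2)*conj(1) + 2*(1/2 - sqrt(5)/2)*conj(-1) + 2*(sqrt(5)/2 + 9/2)*conj(1) + 5*(-1)*conj(1) + 5*(3)*conj(-1)]
      = (1/20)[(7) + (-3) + (-sqrt(5) - 1) + (9 - sqrt(5)) + (-1 + sqrt(5)) + (sqrt(5) + 9) + (-5) + (-15)] = 0/20 = 0
  <chi_rho, chi_4> = (1/20)[1*(7)*conj(1) + 1*(3)*conj(-1) + 2*(1/2 + sqrt(5)/2)*conj(-1) + 2*(9/2 - sqrt(5)/2)*conj(1) + 2*(1/2 - sqrt(5)/2)*conj(-1) + 2*(sqrt(5)/2 + 9/2)*conj(1) + 5*(-1)*conj(-1) + 5*(3)*conj(1)]
      = (1/20)[(7) + (-3) + (-sqrt(5) - 1) + (9 - sqrt(5)) + (-1 + sqrt(5)) + (sqrt(5) + 9) + (5) + (15)] = 40/20 = 2
  <chi_rho, chi_5> = (1/20)[1*(7)*conj(2) + 1*(3)*conj(-2) + 2*(1/2 + sqrt(5)/2)*conj(1/2 + sqrt(5)/2) + 2*(9/2 - sqrt(5)/2)*conj(-1/2 + sqrt(5)/2) + 2*(1/2 - sqrt(5)/2)*conj(1/2 - sqrt(5)/2) + 2*(sqrt(5)/2 + 9/2)*conj(-sqrt(5)/2 - 1/2) + 5*(-1)*conj(0) + 5*(3)*conj(0)]
      = (1/20)[(14) + (-6) + (sqrt(5) + 3) + (-7 + 5*sqrt(5)) + (3 - sqrt(5)) + (-5*sqrt(5) - 7) + (0) + (0)] = 0/20 = 0
  <chi_rho, chi_6> = (1/20)[1*(7)*conj(2) + 1*(3)*conj(2) + 2*(1/2 + sqrt(5)/2)*conj(-1/2 + sqrt(5)/2) + 2*(9/2 - sqrt(5)/2)*conj(-sqrt(5)/2 - 1/2) + 2*(1/2 - sqrt(5)/2)*conj(-sqrt(5)/2 - 1/2) + 2*(sqrt(5)/2 + 9/2)*conj(-1/2 + sqrt(5)/2) + 5*(-1)*conj(0) + 5*(3)*conj(0)]
      = (1/20)[(14) + (6) + (2) + (-4*sqrt(5) - 2) + (2) + (-2 + 4*sqrt(5)) + (0) + (0)] = 20/20 = 1
  <chi_rho, chi_7> = (1/20)[1*(7)*conj(2) + 1*(3)*conj(-2) + 2*(1/2 + sqrt(5)/2)*conj(1/2 - sqrt(5)/2) + 2*(9/2 - sqrt(5)/2)*conj(-sqrt(5)/2 - 1/2) + 2*(1/2 - sqrt(5)/2)*conj(1/2 + sqrt(5)/2) + 2*(sqrt(5)/2 + 9/2)*conj(-1/2 + sqrt(5)/2) + 5*(-1)*conj(0) + 5*(3)*conj(0)]
      = (1/20)[(14) + (-6) + (-2) + (-4*sqrt(5) - 2) + (-2) + (-2 + 4*sqrt(5)) + (0) + (0)] = 0/20 = 0
  <chi_rho, chi_8> = (1/20)[1*(7)*conj(2) + 1*(3)*conj(2) + 2*(1/2 + sqrt(5)/2)*conj(-sqrt(5)/2 - 1/2) + 2*(9/2 - sqrt(5)/2)*conj(-1/2 + sqrt(5)/2) + 2*(1/2 - sqrt(5)/2)*conj(-1/2 + sqrt(5)/2) + 2*(sqrt(5)/2 + 9/2)*conj(-sqrt(5)/2 - 1/2) + 5*(-1)*conj(0) + 5*(3)*conj(0)]
      = (1/20)[(14) + (6) + (-3 - sqrt(5)) + (-7 + 5*sqrt(5)) + (-3 + sqrt(5)) + (-5*sqrt(5) - 7) + (0) + (0)] = 0/20 = 0
Dimension check: dim(rho) = sum (mult * dim) = 2*1 + 1*1 + 0*1 + 2*1 + 0*2 + 1*2 + 0*2 + 0*2 = 7 = chi_rho(e) = 7.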